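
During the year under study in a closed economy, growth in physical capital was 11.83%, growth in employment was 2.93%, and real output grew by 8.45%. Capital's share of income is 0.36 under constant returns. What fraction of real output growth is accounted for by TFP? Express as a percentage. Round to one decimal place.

Labor's share = 1 − 0.36 = 0.64.
Physical capital: 0.36 × 11.83 = 4.2588 pp.
Employment: 0.64 × 2.93 = 1.8752 pp.
TFP growth = 8.45 − 6.134 = 2.316%.
TFP share of growth = 2.316 / 8.45 × 100 = 27.408%.

27.4%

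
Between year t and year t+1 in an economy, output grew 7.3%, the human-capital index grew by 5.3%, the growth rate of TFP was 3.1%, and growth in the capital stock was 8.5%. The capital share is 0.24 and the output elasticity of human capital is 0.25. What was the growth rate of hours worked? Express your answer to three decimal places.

Labor's share = 1 − 0.24 − 0.25 = 0.51.
gY = gA + 0.24×8.5 + 0.25×5.3 + 0.51×g.
0.51×g = 7.3 − 3.1 − 3.365 = 0.835.
g = 0.835 / 0.51 = 1.63725%.

Hours worked grew 1.637%.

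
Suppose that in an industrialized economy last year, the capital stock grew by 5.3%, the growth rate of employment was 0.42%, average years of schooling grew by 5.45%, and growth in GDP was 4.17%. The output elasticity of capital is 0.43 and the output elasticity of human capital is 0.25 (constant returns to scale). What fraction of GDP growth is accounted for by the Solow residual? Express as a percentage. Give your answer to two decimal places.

9.45%

Labor's share = 1 − 0.43 − 0.25 = 0.32.
The capital stock: 0.43 × 5.3 = 2.279 pp.
Average years of schooling: 0.25 × 5.45 = 1.3625 pp.
Employment: 0.32 × 0.42 = 0.1344 pp.
TFP growth = 4.17 − 3.7759 = 0.3941%.
TFP share of growth = 0.3941 / 4.17 × 100 = 9.4508%.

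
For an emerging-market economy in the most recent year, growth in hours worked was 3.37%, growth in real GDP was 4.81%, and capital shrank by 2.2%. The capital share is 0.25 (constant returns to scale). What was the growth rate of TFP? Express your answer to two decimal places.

TFP grew 2.83%.

Labor's share = 1 − 0.25 = 0.75.
Capital: 0.25 × (-2.2) = -0.55 pp.
Hours worked: 0.75 × 3.37 = 2.5275 pp.
TFP growth = 4.81 − 1.9775 = 2.8325%.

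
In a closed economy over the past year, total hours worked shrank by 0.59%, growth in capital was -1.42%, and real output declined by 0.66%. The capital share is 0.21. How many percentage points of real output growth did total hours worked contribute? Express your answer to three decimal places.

Labor's share = 1 − 0.21 = 0.79.
Contribution = share × growth = 0.79 × (-0.59) = -0.4661 pp.

-0.466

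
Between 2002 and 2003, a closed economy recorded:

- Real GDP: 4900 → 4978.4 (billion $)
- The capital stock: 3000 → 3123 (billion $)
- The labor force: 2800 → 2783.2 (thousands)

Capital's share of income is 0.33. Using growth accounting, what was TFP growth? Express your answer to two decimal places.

Real GDP growth = (4978.4 − 4900) / 4900 = 1.6%.
The capital stock growth = (3123 − 3000) / 3000 = 4.1%.
The labor force growth = (2783.2 − 2800) / 2800 = -0.6%.
Labor's share = 1 − 0.33 = 0.67.
The capital stock: 0.33 × 4.1 = 1.353 pp.
The labor force: 0.67 × (-0.6) = -0.402 pp.
TFP growth = 1.6 − 0.951 = 0.649%.

0.65%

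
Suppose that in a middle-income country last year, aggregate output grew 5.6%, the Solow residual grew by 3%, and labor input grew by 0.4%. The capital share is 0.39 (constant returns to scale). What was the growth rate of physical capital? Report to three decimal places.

Labor's share = 1 − 0.39 = 0.61.
gY = gA + 0.61×0.4 + 0.39×g.
0.39×g = 5.6 − 3 − 0.244 = 2.356.
g = 2.356 / 0.39 = 6.04103%.

6.041%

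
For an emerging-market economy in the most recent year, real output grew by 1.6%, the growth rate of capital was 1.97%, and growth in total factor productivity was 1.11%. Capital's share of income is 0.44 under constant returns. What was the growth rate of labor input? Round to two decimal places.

Labor's share = 1 − 0.44 = 0.56.
gY = gA + 0.44×1.97 + 0.56×g.
0.56×g = 1.6 − 1.11 − 0.8668 = -0.3768.
g = -0.3768 / 0.56 = -0.6729%.

-0.67%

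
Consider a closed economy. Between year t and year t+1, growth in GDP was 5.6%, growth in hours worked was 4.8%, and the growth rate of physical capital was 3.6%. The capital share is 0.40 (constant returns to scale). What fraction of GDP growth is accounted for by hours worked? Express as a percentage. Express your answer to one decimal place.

51.4%

Labor's share = 1 − 0.4 = 0.6.
Hours worked contributed 0.6 × 4.8 = 2.88 pp.
Share of growth = 2.88 / 5.6 × 100 = 51.429%.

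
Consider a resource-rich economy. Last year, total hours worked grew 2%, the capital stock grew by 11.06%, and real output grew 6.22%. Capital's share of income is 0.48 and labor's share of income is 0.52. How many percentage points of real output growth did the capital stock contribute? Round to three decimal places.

Contribution = share × growth = 0.48 × 11.06 = 5.3088 pp.

5.309 pp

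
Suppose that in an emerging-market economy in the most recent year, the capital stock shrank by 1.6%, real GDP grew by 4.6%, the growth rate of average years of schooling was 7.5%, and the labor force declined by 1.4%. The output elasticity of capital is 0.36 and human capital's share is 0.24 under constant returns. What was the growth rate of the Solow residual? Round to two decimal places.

Labor's share = 1 − 0.36 − 0.24 = 0.4.
The capital stock: 0.36 × (-1.6) = -0.576 pp.
Average years of schooling: 0.24 × 7.5 = 1.8 pp.
The labor force: 0.4 × (-1.4) = -0.56 pp.
TFP growth = 4.6 − 0.664 = 3.936%.

The Solow residual growth was 3.94%.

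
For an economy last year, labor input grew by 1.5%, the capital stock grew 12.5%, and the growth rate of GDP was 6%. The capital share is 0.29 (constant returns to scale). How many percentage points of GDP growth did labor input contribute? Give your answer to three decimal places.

Labor's share = 1 − 0.29 = 0.71.
Contribution = share × growth = 0.71 × 1.5 = 1.065 pp.

1.065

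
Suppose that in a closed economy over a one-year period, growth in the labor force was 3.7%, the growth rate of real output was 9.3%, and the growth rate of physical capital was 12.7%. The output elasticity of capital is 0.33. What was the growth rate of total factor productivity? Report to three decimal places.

2.630%

Labor's share = 1 − 0.33 = 0.67.
Physical capital: 0.33 × 12.7 = 4.191 pp.
The labor force: 0.67 × 3.7 = 2.479 pp.
TFP growth = 9.3 − 6.67 = 2.63%.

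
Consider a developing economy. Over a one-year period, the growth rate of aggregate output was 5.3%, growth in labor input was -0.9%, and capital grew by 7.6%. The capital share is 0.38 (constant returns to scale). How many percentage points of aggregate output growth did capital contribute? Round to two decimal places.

2.89 percentage points

Contribution = share × growth = 0.38 × 7.6 = 2.888 pp.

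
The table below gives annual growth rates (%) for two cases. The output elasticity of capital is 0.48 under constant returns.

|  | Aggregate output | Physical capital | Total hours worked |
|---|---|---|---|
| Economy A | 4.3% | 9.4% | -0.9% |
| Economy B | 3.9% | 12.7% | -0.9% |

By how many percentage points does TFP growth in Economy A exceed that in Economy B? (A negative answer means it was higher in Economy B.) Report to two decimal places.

1.98 percentage points

Labor's share = 1 − 0.48 = 0.52.
Economy A: TFP = 4.3 − 4.512 + 0.468 = 0.256%.
Economy B: TFP = 3.9 − 6.096 + 0.468 = -1.728%.
Difference = 0.256 − (-1.728) = 1.984 pp.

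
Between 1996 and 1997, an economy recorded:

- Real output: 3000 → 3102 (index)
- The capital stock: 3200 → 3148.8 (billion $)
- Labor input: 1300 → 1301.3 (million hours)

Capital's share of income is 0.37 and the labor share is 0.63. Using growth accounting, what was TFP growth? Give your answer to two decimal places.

Real output growth = (3102 − 3000) / 3000 = 3.4%.
The capital stock growth = (3148.8 − 3200) / 3200 = -1.6%.
Labor input growth = (1301.3 − 1300) / 1300 = 0.1%.
Labor's share = 1 − 0.37 = 0.63.
The capital stock: 0.37 × (-1.6) = -0.592 pp.
Labor input: 0.63 × 0.1 = 0.063 pp.
TFP growth = 3.4 + 0.529 = 3.929%.

3.93%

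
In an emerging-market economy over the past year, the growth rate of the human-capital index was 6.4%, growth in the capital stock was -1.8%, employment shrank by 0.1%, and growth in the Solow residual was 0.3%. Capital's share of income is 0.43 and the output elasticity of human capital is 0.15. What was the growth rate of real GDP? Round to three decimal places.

Real GDP growth was 0.444%.

Labor's share = 1 − 0.43 − 0.15 = 0.42.
The capital stock: 0.43 × (-1.8) = -0.774 pp.
The human-capital index: 0.15 × 6.4 = 0.96 pp.
Employment: 0.42 × (-0.1) = -0.042 pp.
Output growth = 0.3 + 0.144 = 0.444%.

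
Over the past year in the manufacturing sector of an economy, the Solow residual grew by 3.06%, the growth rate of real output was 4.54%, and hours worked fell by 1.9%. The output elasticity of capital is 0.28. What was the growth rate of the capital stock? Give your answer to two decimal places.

The capital stock grew 10.17%.

Labor's share = 1 − 0.28 = 0.72.
gY = gA + 0.72×(-1.9) + 0.28×g.
0.28×g = 4.54 − 3.06 + 1.368 = 2.848.
g = 2.848 / 0.28 = 10.1714%.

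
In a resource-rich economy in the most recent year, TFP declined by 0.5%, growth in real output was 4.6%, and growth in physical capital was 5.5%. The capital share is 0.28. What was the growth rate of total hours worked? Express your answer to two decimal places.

Total hours worked grew 4.94%.

Labor's share = 1 − 0.28 = 0.72.
gY = gA + 0.28×5.5 + 0.72×g.
0.72×g = 4.6 + 0.5 − 1.54 = 3.56.
g = 3.56 / 0.72 = 4.9444%.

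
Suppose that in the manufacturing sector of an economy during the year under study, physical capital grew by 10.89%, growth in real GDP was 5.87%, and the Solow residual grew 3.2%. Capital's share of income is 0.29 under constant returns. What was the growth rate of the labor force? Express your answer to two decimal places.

Labor's share = 1 − 0.29 = 0.71.
gY = gA + 0.29×10.89 + 0.71×g.
0.71×g = 5.87 − 3.2 − 3.1581 = -0.4881.
g = -0.4881 / 0.71 = -0.6875%.

-0.69%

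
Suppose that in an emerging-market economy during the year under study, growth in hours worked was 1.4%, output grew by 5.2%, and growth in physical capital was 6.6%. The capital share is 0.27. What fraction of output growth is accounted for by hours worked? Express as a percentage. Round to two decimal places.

Labor's share = 1 − 0.27 = 0.73.
Hours worked contributed 0.73 × 1.4 = 1.022 pp.
Share of growth = 1.022 / 5.2 × 100 = 19.6538%.

19.65%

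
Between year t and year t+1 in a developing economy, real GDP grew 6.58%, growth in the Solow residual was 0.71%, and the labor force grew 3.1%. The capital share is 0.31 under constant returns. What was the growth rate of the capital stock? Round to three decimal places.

12.035%

Labor's share = 1 − 0.31 = 0.69.
gY = gA + 0.69×3.1 + 0.31×g.
0.31×g = 6.58 − 0.71 − 2.139 = 3.731.
g = 3.731 / 0.31 = 12.03548%.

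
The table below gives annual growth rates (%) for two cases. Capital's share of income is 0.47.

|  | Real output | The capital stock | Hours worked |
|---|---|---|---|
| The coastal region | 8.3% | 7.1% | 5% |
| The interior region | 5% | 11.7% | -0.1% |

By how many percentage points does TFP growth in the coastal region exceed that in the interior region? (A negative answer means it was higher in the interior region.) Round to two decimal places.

Labor's share = 1 − 0.47 = 0.53.
The coastal region: TFP = 8.3 − 3.337 − 2.65 = 2.313%.
The interior region: TFP = 5 − 5.499 + 0.053 = -0.446%.
Difference = 2.313 − (-0.446) = 2.759 pp.

2.76 percentage points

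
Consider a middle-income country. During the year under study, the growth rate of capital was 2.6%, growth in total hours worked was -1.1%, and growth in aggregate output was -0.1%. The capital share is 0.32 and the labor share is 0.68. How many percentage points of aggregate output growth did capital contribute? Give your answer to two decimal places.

0.83

Contribution = share × growth = 0.32 × 2.6 = 0.832 pp.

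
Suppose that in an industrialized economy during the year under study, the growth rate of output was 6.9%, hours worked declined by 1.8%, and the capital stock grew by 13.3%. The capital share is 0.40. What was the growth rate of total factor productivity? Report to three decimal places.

Labor's share = 1 − 0.4 = 0.6.
The capital stock: 0.4 × 13.3 = 5.32 pp.
Hours worked: 0.6 × (-1.8) = -1.08 pp.
TFP growth = 6.9 − 4.24 = 2.66%.

2.660%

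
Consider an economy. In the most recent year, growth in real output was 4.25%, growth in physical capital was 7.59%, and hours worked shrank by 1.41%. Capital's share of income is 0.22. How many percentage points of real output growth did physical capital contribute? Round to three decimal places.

Contribution = share × growth = 0.22 × 7.59 = 1.6698 pp.

1.670 pp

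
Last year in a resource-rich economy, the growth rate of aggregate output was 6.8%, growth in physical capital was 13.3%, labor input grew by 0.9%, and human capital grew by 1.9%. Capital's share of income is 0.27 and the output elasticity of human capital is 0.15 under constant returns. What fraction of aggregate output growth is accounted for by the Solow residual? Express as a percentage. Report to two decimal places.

Labor's share = 1 − 0.27 − 0.15 = 0.58.
Physical capital: 0.27 × 13.3 = 3.591 pp.
Human capital: 0.15 × 1.9 = 0.285 pp.
Labor input: 0.58 × 0.9 = 0.522 pp.
TFP growth = 6.8 − 4.398 = 2.402%.
TFP share of growth = 2.402 / 6.8 × 100 = 35.3235%.

The Solow residual accounted for 35.32% of growth.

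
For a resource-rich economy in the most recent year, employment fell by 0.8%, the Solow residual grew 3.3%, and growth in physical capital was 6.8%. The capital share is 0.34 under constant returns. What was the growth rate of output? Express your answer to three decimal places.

5.084%

Labor's share = 1 − 0.34 = 0.66.
Physical capital: 0.34 × 6.8 = 2.312 pp.
Employment: 0.66 × (-0.8) = -0.528 pp.
Output growth = 3.3 + 1.784 = 5.084%.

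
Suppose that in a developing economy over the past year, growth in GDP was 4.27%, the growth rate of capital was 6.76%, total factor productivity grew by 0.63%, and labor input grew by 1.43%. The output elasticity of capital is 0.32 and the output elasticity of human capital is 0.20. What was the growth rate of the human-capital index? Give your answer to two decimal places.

Labor's share = 1 − 0.32 − 0.2 = 0.48.
gY = gA + 0.32×6.76 + 0.48×1.43 + 0.2×g.
0.2×g = 4.27 − 0.63 − 2.8496 = 0.7904.
g = 0.7904 / 0.2 = 3.952%.

3.95%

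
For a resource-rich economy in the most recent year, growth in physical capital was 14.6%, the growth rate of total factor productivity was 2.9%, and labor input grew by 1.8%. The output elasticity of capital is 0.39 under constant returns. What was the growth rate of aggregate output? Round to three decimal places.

Labor's share = 1 − 0.39 = 0.61.
Physical capital: 0.39 × 14.6 = 5.694 pp.
Labor input: 0.61 × 1.8 = 1.098 pp.
Output growth = 2.9 + 6.792 = 9.692%.

Aggregate output growth was 9.692%.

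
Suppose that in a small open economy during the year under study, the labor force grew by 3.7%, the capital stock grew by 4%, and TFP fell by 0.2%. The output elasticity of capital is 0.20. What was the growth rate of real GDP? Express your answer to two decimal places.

Labor's share = 1 − 0.2 = 0.8.
The capital stock: 0.2 × 4 = 0.8 pp.
The labor force: 0.8 × 3.7 = 2.96 pp.
Output growth = -0.2 + 3.76 = 3.56%.

Real GDP growth was 3.56%.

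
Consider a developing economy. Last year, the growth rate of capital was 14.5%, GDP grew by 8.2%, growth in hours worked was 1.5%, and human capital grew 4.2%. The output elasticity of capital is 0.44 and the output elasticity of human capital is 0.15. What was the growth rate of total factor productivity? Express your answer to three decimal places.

Total factor productivity grew 0.575%.

Labor's share = 1 − 0.44 − 0.15 = 0.41.
Capital: 0.44 × 14.5 = 6.38 pp.
Human capital: 0.15 × 4.2 = 0.63 pp.
Hours worked: 0.41 × 1.5 = 0.615 pp.
TFP growth = 8.2 − 7.625 = 0.575%.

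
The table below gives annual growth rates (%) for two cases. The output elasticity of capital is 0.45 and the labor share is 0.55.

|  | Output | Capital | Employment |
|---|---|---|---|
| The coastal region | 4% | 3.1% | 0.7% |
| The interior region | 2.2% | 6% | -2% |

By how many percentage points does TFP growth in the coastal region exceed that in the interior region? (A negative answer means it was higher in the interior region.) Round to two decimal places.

Labor's share = 1 − 0.45 = 0.55.
The coastal region: TFP = 4 − 1.395 − 0.385 = 2.22%.
The interior region: TFP = 2.2 − 2.7 + 1.1 = 0.6%.
Difference = 2.22 − (0.6) = 1.62 pp.

1.62 percentage points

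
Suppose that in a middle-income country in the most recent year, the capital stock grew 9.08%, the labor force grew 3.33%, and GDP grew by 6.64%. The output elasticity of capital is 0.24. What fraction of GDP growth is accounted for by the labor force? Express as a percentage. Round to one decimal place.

The labor force accounted for 38.1% of growth.

Labor's share = 1 − 0.24 = 0.76.
The labor force contributed 0.76 × 3.33 = 2.5308 pp.
Share of growth = 2.5308 / 6.64 × 100 = 38.114%.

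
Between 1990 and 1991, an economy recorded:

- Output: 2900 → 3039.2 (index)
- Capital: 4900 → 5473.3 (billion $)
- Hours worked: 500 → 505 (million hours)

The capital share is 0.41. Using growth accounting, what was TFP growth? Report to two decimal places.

Output growth = (3039.2 − 2900) / 2900 = 4.8%.
Capital growth = (5473.3 − 4900) / 4900 = 11.7%.
Hours worked growth = (505 − 500) / 500 = 1%.
Labor's share = 1 − 0.41 = 0.59.
Capital: 0.41 × 11.7 = 4.797 pp.
Hours worked: 0.59 × 1 = 0.59 pp.
TFP growth = 4.8 − 5.387 = -0.587%.

-0.59%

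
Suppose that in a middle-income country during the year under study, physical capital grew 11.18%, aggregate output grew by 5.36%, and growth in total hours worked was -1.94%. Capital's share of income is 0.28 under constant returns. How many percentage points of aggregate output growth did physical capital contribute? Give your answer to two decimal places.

3.13

Contribution = share × growth = 0.28 × 11.18 = 3.1304 pp.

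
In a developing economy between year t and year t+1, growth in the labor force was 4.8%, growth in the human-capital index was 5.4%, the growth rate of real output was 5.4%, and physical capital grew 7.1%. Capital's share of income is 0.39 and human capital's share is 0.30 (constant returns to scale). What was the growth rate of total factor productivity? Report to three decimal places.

Labor's share = 1 − 0.39 − 0.3 = 0.31.
Physical capital: 0.39 × 7.1 = 2.769 pp.
The human-capital index: 0.3 × 5.4 = 1.62 pp.
The labor force: 0.31 × 4.8 = 1.488 pp.
TFP growth = 5.4 − 5.877 = -0.477%.

-0.477%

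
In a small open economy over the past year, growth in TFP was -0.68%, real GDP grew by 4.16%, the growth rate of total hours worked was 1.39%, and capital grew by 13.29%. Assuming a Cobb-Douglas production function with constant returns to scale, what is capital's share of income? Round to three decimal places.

gY = gA + α·gK + (1−α)·gL, so gY − gA − gL = α(gK − gL).
4.16 + 0.68 − 1.39 = α × (13.29 − 1.39).
3.45 = 11.9 α, so α = 0.28992.

0.290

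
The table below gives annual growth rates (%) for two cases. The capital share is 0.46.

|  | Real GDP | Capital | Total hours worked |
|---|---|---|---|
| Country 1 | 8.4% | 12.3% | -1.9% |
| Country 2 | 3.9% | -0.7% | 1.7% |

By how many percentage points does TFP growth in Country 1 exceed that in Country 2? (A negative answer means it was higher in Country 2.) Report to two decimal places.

0.46 percentage points

Labor's share = 1 − 0.46 = 0.54.
Country 1: TFP = 8.4 − 5.658 + 1.026 = 3.768%.
Country 2: TFP = 3.9 + 0.322 − 0.918 = 3.304%.
Difference = 3.768 − (3.304) = 0.464 pp.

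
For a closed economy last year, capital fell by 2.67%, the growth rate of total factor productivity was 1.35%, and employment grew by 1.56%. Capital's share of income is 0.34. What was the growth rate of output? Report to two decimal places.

Output growth was 1.47%.

Labor's share = 1 − 0.34 = 0.66.
Capital: 0.34 × (-2.67) = -0.9078 pp.
Employment: 0.66 × 1.56 = 1.0296 pp.
Output growth = 1.35 + 0.1218 = 1.4718%.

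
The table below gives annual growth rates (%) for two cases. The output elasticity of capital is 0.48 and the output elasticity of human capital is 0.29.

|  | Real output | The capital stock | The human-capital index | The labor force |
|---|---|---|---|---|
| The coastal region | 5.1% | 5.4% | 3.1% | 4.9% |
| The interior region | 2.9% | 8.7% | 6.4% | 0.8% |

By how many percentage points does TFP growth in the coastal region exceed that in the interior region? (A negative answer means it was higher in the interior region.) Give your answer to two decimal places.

3.80 percentage points

Labor's share = 1 − 0.48 − 0.29 = 0.23.
The coastal region: TFP = 5.1 − 2.592 − 0.899 − 1.127 = 0.482%.
The interior region: TFP = 2.9 − 4.176 − 1.856 − 0.184 = -3.316%.
Difference = 0.482 − (-3.316) = 3.798 pp.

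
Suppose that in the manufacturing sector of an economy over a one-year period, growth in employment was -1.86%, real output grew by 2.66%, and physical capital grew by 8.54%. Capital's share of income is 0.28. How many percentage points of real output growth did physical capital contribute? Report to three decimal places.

2.391

Contribution = share × growth = 0.28 × 8.54 = 2.3912 pp.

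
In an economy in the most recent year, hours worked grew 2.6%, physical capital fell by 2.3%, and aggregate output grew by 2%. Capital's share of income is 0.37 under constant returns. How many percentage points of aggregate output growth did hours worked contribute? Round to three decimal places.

Labor's share = 1 − 0.37 = 0.63.
Contribution = share × growth = 0.63 × 2.6 = 1.638 pp.

1.638 percentage points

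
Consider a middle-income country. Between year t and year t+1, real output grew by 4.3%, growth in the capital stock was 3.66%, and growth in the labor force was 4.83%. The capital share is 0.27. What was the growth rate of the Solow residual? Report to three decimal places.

Labor's share = 1 − 0.27 = 0.73.
The capital stock: 0.27 × 3.66 = 0.9882 pp.
The labor force: 0.73 × 4.83 = 3.5259 pp.
TFP growth = 4.3 − 4.5141 = -0.2141%.

-0.214%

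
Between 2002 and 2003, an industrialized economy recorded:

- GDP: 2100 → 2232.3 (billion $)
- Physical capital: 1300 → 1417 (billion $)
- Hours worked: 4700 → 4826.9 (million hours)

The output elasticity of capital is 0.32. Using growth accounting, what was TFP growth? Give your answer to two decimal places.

1.58%

GDP growth = (2232.3 − 2100) / 2100 = 6.3%.
Physical capital growth = (1417 − 1300) / 1300 = 9%.
Hours worked growth = (4826.9 − 4700) / 4700 = 2.7%.
Labor's share = 1 − 0.32 = 0.68.
Physical capital: 0.32 × 9 = 2.88 pp.
Hours worked: 0.68 × 2.7 = 1.836 pp.
TFP growth = 6.3 − 4.716 = 1.584%.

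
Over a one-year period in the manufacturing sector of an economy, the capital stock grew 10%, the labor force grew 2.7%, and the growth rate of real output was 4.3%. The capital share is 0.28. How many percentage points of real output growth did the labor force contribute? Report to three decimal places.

Labor's share = 1 − 0.28 = 0.72.
Contribution = share × growth = 0.72 × 2.7 = 1.944 pp.

1.944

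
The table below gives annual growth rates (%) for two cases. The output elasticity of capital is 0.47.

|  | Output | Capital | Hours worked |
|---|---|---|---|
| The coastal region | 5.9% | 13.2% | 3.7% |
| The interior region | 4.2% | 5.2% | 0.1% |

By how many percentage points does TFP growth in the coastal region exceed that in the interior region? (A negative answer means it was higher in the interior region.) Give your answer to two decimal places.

Labor's share = 1 − 0.47 = 0.53.
The coastal region: TFP = 5.9 − 6.204 − 1.961 = -2.265%.
The interior region: TFP = 4.2 − 2.444 − 0.053 = 1.703%.
Difference = -2.265 − (1.703) = -3.968 pp.

-3.97 percentage points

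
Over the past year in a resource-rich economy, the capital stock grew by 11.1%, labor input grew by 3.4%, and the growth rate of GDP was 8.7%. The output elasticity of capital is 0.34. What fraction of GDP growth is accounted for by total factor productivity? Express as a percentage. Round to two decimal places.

Total factor productivity accounted for 30.83% of growth.

Labor's share = 1 − 0.34 = 0.66.
The capital stock: 0.34 × 11.1 = 3.774 pp.
Labor input: 0.66 × 3.4 = 2.244 pp.
TFP growth = 8.7 − 6.018 = 2.682%.
TFP share of growth = 2.682 / 8.7 × 100 = 30.8276%.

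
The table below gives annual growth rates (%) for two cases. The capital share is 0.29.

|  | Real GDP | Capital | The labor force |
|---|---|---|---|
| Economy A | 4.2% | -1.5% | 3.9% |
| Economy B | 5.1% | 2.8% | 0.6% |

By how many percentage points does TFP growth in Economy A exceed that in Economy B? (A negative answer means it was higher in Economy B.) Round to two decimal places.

Labor's share = 1 − 0.29 = 0.71.
Economy A: TFP = 4.2 + 0.435 − 2.769 = 1.866%.
Economy B: TFP = 5.1 − 0.812 − 0.426 = 3.862%.
Difference = 1.866 − (3.862) = -1.996 pp.

-2.00 percentage points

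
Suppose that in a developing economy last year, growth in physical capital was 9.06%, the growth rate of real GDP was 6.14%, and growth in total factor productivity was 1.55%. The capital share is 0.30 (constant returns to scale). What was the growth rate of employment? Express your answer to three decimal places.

Labor's share = 1 − 0.3 = 0.7.
gY = gA + 0.3×9.06 + 0.7×g.
0.7×g = 6.14 − 1.55 − 2.718 = 1.872.
g = 1.872 / 0.7 = 2.67429%.

Employment growth was 2.674%.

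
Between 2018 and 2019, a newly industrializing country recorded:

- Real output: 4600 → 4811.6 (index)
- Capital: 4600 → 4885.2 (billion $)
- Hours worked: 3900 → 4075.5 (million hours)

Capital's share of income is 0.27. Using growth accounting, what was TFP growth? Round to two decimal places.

-0.36%

Real output growth = (4811.6 − 4600) / 4600 = 4.6%.
Capital growth = (4885.2 − 4600) / 4600 = 6.2%.
Hours worked growth = (4075.5 − 3900) / 3900 = 4.5%.
Labor's share = 1 − 0.27 = 0.73.
Capital: 0.27 × 6.2 = 1.674 pp.
Hours worked: 0.73 × 4.5 = 3.285 pp.
TFP growth = 4.6 − 4.959 = -0.359%.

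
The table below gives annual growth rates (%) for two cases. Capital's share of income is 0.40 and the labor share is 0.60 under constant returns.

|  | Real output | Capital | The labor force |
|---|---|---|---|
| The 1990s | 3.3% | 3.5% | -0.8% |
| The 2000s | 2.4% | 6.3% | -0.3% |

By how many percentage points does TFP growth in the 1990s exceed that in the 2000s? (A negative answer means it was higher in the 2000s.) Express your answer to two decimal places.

2.32 percentage points

Labor's share = 1 − 0.4 = 0.6.
The 1990s: TFP = 3.3 − 1.4 + 0.48 = 2.38%.
The 2000s: TFP = 2.4 − 2.52 + 0.18 = 0.06%.
Difference = 2.38 − (0.06) = 2.32 pp.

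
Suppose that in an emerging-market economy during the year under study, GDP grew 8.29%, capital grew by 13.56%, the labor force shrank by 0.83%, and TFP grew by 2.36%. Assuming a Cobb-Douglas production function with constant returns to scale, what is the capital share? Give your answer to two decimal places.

The capital share is 0.47.

gY = gA + α·gK + (1−α)·gL, so gY − gA − gL = α(gK − gL).
8.29 − 2.36 + 0.83 = α × (13.56 − (-0.83)).
6.76 = 14.39 α, so α = 0.4698.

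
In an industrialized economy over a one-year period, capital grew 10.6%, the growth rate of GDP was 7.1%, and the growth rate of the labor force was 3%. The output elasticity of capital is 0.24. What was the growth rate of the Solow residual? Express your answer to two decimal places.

Labor's share = 1 − 0.24 = 0.76.
Capital: 0.24 × 10.6 = 2.544 pp.
The labor force: 0.76 × 3 = 2.28 pp.
TFP growth = 7.1 − 4.824 = 2.276%.

2.28%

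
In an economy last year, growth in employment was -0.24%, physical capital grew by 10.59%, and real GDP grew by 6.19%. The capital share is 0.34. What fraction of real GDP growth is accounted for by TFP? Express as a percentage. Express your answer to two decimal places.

44.39%

Labor's share = 1 − 0.34 = 0.66.
Physical capital: 0.34 × 10.59 = 3.6006 pp.
Employment: 0.66 × (-0.24) = -0.1584 pp.
TFP growth = 6.19 − 3.4422 = 2.7478%.
TFP share of growth = 2.7478 / 6.19 × 100 = 44.391%.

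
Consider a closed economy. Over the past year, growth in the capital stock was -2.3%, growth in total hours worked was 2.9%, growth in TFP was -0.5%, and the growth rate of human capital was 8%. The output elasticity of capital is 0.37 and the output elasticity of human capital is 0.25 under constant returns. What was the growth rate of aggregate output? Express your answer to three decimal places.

Labor's share = 1 − 0.37 − 0.25 = 0.38.
The capital stock: 0.37 × (-2.3) = -0.851 pp.
Human capital: 0.25 × 8 = 2 pp.
Total hours worked: 0.38 × 2.9 = 1.102 pp.
Output growth = -0.5 + 2.251 = 1.751%.

Aggregate output grew 1.751%.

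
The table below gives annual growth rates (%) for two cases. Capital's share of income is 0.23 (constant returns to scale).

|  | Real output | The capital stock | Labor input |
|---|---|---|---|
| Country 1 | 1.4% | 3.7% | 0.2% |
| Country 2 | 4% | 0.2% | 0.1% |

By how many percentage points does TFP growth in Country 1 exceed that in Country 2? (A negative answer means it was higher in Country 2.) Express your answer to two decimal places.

-3.48 percentage points

Labor's share = 1 − 0.23 = 0.77.
Country 1: TFP = 1.4 − 0.851 − 0.154 = 0.395%.
Country 2: TFP = 4 − 0.046 − 0.077 = 3.877%.
Difference = 0.395 − (3.877) = -3.482 pp.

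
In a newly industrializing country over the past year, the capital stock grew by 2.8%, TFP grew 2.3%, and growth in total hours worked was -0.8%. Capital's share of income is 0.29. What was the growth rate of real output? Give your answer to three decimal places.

Real output growth was 2.544%.

Labor's share = 1 − 0.29 = 0.71.
The capital stock: 0.29 × 2.8 = 0.812 pp.
Total hours worked: 0.71 × (-0.8) = -0.568 pp.
Output growth = 2.3 + 0.244 = 2.544%.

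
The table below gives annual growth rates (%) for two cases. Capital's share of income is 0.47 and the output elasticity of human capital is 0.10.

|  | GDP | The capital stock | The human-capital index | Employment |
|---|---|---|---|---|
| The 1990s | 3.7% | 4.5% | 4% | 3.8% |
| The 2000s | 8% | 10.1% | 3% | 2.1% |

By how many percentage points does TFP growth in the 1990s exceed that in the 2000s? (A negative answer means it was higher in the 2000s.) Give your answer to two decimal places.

-2.50 percentage points

Labor's share = 1 − 0.47 − 0.1 = 0.43.
The 1990s: TFP = 3.7 − 2.115 − 0.4 − 1.634 = -0.449%.
The 2000s: TFP = 8 − 4.747 − 0.3 − 0.903 = 2.05%.
Difference = -0.449 − (2.05) = -2.499 pp.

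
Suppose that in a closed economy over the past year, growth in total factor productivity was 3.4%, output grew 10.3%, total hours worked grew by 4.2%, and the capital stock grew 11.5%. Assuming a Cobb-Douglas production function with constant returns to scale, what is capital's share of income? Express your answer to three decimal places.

0.370

gY = gA + α·gK + (1−α)·gL, so gY − gA − gL = α(gK − gL).
10.3 − 3.4 − 4.2 = α × (11.5 − 4.2).
2.7 = 7.3 α, so α = 0.36986.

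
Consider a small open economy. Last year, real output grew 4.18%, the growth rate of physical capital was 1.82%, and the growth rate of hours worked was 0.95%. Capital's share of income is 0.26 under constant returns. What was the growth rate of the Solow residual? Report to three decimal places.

Labor's share = 1 − 0.26 = 0.74.
Physical capital: 0.26 × 1.82 = 0.4732 pp.
Hours worked: 0.74 × 0.95 = 0.703 pp.
TFP growth = 4.18 − 1.1762 = 3.0038%.

3.004%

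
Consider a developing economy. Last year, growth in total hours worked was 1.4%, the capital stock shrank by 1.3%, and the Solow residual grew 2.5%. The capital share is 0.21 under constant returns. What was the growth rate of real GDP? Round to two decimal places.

3.33%

Labor's share = 1 − 0.21 = 0.79.
The capital stock: 0.21 × (-1.3) = -0.273 pp.
Total hours worked: 0.79 × 1.4 = 1.106 pp.
Output growth = 2.5 + 0.833 = 3.333%.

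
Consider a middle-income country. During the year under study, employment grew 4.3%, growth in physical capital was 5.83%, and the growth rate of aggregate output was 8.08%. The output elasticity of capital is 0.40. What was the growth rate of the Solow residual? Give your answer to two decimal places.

3.17%

Labor's share = 1 − 0.4 = 0.6.
Physical capital: 0.4 × 5.83 = 2.332 pp.
Employment: 0.6 × 4.3 = 2.58 pp.
TFP growth = 8.08 − 4.912 = 3.168%.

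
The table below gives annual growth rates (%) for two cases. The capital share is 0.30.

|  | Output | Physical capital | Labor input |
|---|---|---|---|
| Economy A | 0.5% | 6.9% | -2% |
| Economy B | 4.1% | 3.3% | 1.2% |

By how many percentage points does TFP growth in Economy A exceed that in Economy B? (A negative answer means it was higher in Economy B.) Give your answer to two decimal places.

Labor's share = 1 − 0.3 = 0.7.
Economy A: TFP = 0.5 − 2.07 + 1.4 = -0.17%.
Economy B: TFP = 4.1 − 0.99 − 0.84 = 2.27%.
Difference = -0.17 − (2.27) = -2.44 pp.

-2.44 percentage points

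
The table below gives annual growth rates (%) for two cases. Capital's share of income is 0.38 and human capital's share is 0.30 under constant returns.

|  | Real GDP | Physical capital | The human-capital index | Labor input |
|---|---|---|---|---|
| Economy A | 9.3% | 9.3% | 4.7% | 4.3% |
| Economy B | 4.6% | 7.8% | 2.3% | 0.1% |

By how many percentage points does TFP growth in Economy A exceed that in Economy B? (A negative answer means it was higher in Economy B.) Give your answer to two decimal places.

Labor's share = 1 − 0.38 − 0.3 = 0.32.
Economy A: TFP = 9.3 − 3.534 − 1.41 − 1.376 = 2.98%.
Economy B: TFP = 4.6 − 2.964 − 0.69 − 0.032 = 0.914%.
Difference = 2.98 − (0.914) = 2.066 pp.

2.07 percentage points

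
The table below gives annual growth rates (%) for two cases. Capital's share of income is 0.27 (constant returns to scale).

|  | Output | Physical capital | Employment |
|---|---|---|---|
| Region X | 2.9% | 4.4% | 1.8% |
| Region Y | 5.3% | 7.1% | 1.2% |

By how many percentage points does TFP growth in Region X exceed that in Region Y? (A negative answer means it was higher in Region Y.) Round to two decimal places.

-2.11 percentage points

Labor's share = 1 − 0.27 = 0.73.
Region X: TFP = 2.9 − 1.188 − 1.314 = 0.398%.
Region Y: TFP = 5.3 − 1.917 − 0.876 = 2.507%.
Difference = 0.398 − (2.507) = -2.109 pp.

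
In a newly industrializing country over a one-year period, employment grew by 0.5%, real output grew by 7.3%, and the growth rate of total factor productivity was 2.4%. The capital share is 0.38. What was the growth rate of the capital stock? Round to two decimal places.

Labor's share = 1 − 0.38 = 0.62.
gY = gA + 0.62×0.5 + 0.38×g.
0.38×g = 7.3 − 2.4 − 0.31 = 4.59.
g = 4.59 / 0.38 = 12.0789%.

The capital stock grew 12.08%.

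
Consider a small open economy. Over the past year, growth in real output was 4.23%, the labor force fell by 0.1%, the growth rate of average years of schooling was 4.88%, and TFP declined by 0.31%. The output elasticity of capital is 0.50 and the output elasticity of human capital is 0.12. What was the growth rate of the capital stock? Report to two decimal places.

7.98%

Labor's share = 1 − 0.5 − 0.12 = 0.38.
gY = gA + 0.12×4.88 + 0.38×(-0.1) + 0.5×g.
0.5×g = 4.23 + 0.31 − 0.5476 = 3.9924.
g = 3.9924 / 0.5 = 7.9848%.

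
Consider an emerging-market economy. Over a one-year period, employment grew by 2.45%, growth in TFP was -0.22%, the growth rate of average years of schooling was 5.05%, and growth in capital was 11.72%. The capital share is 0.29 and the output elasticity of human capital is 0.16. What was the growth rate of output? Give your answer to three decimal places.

Labor's share = 1 − 0.29 − 0.16 = 0.55.
Capital: 0.29 × 11.72 = 3.3988 pp.
Average years of schooling: 0.16 × 5.05 = 0.808 pp.
Employment: 0.55 × 2.45 = 1.3475 pp.
Output growth = -0.22 + 5.5543 = 5.3343%.

5.334%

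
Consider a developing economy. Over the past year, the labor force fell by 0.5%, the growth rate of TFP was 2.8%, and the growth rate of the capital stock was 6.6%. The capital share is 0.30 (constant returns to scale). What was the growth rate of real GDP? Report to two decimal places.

Real GDP growth was 4.43%.

Labor's share = 1 − 0.3 = 0.7.
The capital stock: 0.3 × 6.6 = 1.98 pp.
The labor force: 0.7 × (-0.5) = -0.35 pp.
Output growth = 2.8 + 1.63 = 4.43%.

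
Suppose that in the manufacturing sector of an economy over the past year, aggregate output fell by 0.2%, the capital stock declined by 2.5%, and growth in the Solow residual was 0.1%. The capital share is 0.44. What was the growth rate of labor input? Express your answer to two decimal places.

Labor input growth was 1.43%.

Labor's share = 1 − 0.44 = 0.56.
gY = gA + 0.44×(-2.5) + 0.56×g.
0.56×g = -0.2 − 0.1 + 1.1 = 0.8.
g = 0.8 / 0.56 = 1.4286%.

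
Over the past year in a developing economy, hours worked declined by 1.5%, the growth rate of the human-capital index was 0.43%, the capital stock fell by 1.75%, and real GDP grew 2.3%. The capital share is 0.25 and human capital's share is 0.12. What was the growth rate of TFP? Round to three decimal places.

Labor's share = 1 − 0.25 − 0.12 = 0.63.
The capital stock: 0.25 × (-1.75) = -0.4375 pp.
The human-capital index: 0.12 × 0.43 = 0.0516 pp.
Hours worked: 0.63 × (-1.5) = -0.945 pp.
TFP growth = 2.3 + 1.3309 = 3.6309%.

3.631%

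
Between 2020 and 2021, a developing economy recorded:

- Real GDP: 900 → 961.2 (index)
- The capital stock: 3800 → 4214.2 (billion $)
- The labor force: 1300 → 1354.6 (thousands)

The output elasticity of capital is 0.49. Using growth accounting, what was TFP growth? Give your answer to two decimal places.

Real GDP growth = (961.2 − 900) / 900 = 6.8%.
The capital stock growth = (4214.2 − 3800) / 3800 = 10.9%.
The labor force growth = (1354.6 − 1300) / 1300 = 4.2%.
Labor's share = 1 − 0.49 = 0.51.
The capital stock: 0.49 × 10.9 = 5.341 pp.
The labor force: 0.51 × 4.2 = 2.142 pp.
TFP growth = 6.8 − 7.483 = -0.683%.

-0.68%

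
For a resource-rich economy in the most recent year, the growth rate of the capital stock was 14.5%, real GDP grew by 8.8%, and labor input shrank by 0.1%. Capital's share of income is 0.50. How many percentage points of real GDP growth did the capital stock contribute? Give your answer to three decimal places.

7.250

Contribution = share × growth = 0.5 × 14.5 = 7.25 pp.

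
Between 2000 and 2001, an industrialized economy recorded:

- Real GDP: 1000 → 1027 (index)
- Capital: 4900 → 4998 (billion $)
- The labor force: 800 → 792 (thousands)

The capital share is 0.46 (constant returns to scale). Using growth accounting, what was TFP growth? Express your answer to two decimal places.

Real GDP growth = (1027 − 1000) / 1000 = 2.7%.
Capital growth = (4998 − 4900) / 4900 = 2%.
The labor force growth = (792 − 800) / 800 = -1%.
Labor's share = 1 − 0.46 = 0.54.
Capital: 0.46 × 2 = 0.92 pp.
The labor force: 0.54 × (-1) = -0.54 pp.
TFP growth = 2.7 − 0.38 = 2.32%.

TFP growth was 2.32%.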